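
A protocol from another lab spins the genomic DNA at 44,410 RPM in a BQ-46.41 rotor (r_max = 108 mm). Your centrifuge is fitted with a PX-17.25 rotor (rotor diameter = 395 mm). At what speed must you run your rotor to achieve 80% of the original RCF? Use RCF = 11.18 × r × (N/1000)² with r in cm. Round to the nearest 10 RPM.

≈ 29370 RPM

Original rotor: r = 108 mm = 10.8 cm
RCF_original = 11.18 × 10.8 × (44.41)² = 11.18 × 10.8 × 1,972.2481 ≈ 238,137.1 × g
Target RCF = 0.8 × 238,137.1 ≈ 190,509.7 × g
Your rotor: r = 395 mm / 2 = 197.5 mm = 19.75 cm
190,509.7 = 11.18 × 19.75 × (N/1000)²
(N/1000)² = 190,509.7 / 220.805 = 862.7961
N = 1000 × √862.7961 ≈ 29,373.4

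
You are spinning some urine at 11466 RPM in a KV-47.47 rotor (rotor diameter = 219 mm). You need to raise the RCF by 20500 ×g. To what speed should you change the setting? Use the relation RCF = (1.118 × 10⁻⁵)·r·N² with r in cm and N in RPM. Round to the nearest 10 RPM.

r = 219 mm / 2 = 109.5 mm = 10.95 cm
Current RCF = 1.118 × 10⁻⁵ × 10.95 × (11466)² = 1.118 × 10⁻⁵ × 10.95 × 131,469,156 ≈ 16,094.6 × g
Target RCF = 16,094.6 + 20,500 = 36,594.6 × g
N² = 36,594.6 / (12.2421 × 10⁻⁵) = 298,924,204
N ≈ √298,924,204 ≈ 17,289.4

N₂ ≈ 17290 RPM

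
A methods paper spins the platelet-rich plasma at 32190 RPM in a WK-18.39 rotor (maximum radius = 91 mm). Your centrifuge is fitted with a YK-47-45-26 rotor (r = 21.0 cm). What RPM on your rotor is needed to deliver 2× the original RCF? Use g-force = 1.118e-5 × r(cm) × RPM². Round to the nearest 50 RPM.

Original rotor: r = 91 mm = 9.1 cm
RCF_original = 1.118 × 10⁻⁵ × 9.1 × (32190)² = 1.118 × 10⁻⁵ × 9.1 × 1,036,196,100 ≈ 105,420.5 × g
Target RCF = 2 × 105,420.5 ≈ 210,841 × g
210,841 = 1.118 × 10⁻⁵ × 21 × N²
N² = 210,841 / (23.478 × 10⁻⁵) = 898,036,460
N ≈ √898,036,460 ≈ 29,967.3

29950 RPM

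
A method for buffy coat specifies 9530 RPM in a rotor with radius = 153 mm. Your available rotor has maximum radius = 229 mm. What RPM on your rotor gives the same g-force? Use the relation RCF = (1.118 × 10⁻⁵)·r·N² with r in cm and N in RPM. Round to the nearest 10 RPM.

7790 RPM

Original rotor: r = 153 mm = 15.3 cm
RCF_original = 1.118 × 10⁻⁵ × 15.3 × (9530)² = 1.118 × 10⁻⁵ × 15.3 × 90,820,900 ≈ 15,535.3 × g
Your rotor: r = 229 mm = 22.9 cm
15,535.3 = 1.118 × 10⁻⁵ × 22.9 × N²
N² = 15,535.3 / (25.6022 × 10⁻⁵) = 60,679,551
N ≈ √60,679,551 ≈ 7,789.7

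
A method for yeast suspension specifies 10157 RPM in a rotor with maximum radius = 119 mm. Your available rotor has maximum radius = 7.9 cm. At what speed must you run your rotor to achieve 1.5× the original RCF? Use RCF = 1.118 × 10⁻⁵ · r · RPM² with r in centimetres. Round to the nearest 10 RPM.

Original rotor: r = 119 mm = 11.9 cm
RCF = 1.118 × 10⁻⁵ × r × N²
RCF_original = 1.118 × 10⁻⁵ × 11.9 × (10157)² = 1.118 × 10⁻⁵ × 11.9 × 103,164,649 ≈ 13,725.2 × g
Target RCF = 1.5 × 13,725.2 ≈ 20,587.8 × g
20,587.8 = 1.118 × 10⁻⁵ × 7.9 × N²
N² = 20,587.8 / (8.8322 × 10⁻⁵) = 233,099,341
N ≈ √233,099,341 ≈ 15,267.6

≈ 15270 RPM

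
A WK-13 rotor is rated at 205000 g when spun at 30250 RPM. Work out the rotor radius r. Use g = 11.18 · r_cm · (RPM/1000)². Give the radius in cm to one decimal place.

RCF = 11.18 × r × (N/1000)²
205000 = 11.18 × r × (30.25)²
r = 205000 / (11.18 × 915.0625) = 205000 / 10230.4 ≈ 20.038 cm

20.0 cm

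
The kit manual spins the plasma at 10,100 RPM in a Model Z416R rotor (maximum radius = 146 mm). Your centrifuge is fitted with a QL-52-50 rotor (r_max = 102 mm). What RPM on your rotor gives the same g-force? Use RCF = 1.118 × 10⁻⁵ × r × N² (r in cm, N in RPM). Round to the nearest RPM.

Original rotor: r = 146 mm = 14.6 cm
RCF_original = 1.118 × 10⁻⁵ × 14.6 × (10100)² = 1.118 × 10⁻⁵ × 14.6 × 102,010,000 ≈ 16,650.9 × g
Your rotor: r = 102 mm = 10.2 cm
16,650.9 = 1.118 × 10⁻⁵ × 10.2 × N²
N² = 16,650.9 / (11.4036 × 10⁻⁵) = 146,014,417
N ≈ √146,014,417 ≈ 12,083.6

12084 RPM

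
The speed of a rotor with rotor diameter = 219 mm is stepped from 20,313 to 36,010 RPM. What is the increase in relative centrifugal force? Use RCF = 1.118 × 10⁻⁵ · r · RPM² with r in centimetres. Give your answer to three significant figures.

r = 219 mm / 2 = 109.5 mm = 10.95 cm
RCF₁ = 1.118 × 10⁻⁵ × 10.95 × (20313)² = 1.118 × 10⁻⁵ × 10.95 × 412,617,969 ≈ 50,513.1 × g
RCF₂ = 1.118 × 10⁻⁵ × 10.95 × (36010)² = 1.118 × 10⁻⁵ × 10.95 × 1,296,720,100 ≈ 158,745.8 × g
Increase = 158,745.8 − 50,513.1 = 108,232.7

108000 g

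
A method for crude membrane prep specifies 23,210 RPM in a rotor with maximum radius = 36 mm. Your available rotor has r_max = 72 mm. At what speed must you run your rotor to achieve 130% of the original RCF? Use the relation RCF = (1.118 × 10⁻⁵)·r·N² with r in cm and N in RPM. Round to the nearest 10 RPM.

Original rotor: r = 36 mm = 3.6 cm
RCF_original = 1.118 × 10⁻⁵ × 3.6 × (23210)² = 1.118 × 10⁻⁵ × 3.6 × 538,704,100 ≈ 21,681.8 × g
Target RCF = 1.3 × 21,681.8 ≈ 28,186.3 × g
Your rotor: r = 72 mm = 7.2 cm
28,186.3 = 1.118 × 10⁻⁵ × 7.2 × N²
N² = 28,186.3 / (8.0496 × 10⁻⁵) = 350,157,772
N ≈ √350,157,772 ≈ 18,712.5

18710 RPM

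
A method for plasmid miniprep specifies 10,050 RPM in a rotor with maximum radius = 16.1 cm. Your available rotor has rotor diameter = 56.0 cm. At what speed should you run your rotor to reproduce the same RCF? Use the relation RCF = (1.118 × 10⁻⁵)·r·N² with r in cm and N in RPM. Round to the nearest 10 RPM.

7620 RPM

RCF_original = 1.118 × 10⁻⁵ × 16.1 × (10050)² = 1.118 × 10⁻⁵ × 16.1 × 101,002,500 ≈ 18,180.2 × g
Your rotor: r = 56.0 / 2 = 28 cm
18,180.2 = 1.118 × 10⁻⁵ × 28 × N²
N² = 18,180.2 / (31.304 × 10⁻⁵) = 58,076,284
N ≈ √58,076,284 ≈ 7,620.8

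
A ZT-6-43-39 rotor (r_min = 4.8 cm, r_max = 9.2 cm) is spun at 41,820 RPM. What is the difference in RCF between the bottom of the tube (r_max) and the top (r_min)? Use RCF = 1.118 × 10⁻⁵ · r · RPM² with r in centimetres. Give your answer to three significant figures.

≈ 86000 x g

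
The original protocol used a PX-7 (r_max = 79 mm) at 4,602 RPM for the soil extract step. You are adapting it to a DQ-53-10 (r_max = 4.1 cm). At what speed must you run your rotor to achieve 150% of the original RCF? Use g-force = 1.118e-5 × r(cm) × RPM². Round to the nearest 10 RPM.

7820 RPM

Original rotor: r = 79 mm = 7.9 cm
RCF = 1.118 × 10⁻⁵ × r × N²
RCF_original = 1.118 × 10⁻⁵ × 7.9 × (4602)² = 1.118 × 10⁻⁵ × 7.9 × 21,178,404 ≈ 1,870.5 × g
Target RCF = 1.5 × 1,870.5 ≈ 2,805.8 × g
2,805.8 = 1.118 × 10⁻⁵ × 4.1 × N²
N² = 2,805.8 / (4.5838 × 10⁻⁵) = 61,211,222
N ≈ √61,211,222 ≈ 7,823.8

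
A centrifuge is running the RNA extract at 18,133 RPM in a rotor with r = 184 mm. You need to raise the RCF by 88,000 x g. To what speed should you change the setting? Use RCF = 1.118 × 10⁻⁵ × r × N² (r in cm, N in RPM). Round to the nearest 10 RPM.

N₂ ≈ 27510 RPM

r = 184 mm = 18.4 cm
Current RCF = 1.118 × 10⁻⁵ × 18.4 × (18133)² = 1.118 × 10⁻⁵ × 18.4 × 328,805,689 ≈ 67,639.3 × g
Target RCF = 67,639.3 + 88,000 = 155,639.3 × g
N² = 155,639.3 / (20.5712 × 10⁻⁵) = 756,588,337
N ≈ √756,588,337 ≈ 27,506.2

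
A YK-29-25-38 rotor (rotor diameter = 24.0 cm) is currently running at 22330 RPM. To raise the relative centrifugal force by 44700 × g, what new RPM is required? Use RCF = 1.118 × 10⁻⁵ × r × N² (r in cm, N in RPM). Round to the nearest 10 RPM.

28840 RPM

r = 24.0 / 2 = 12 cm
Current RCF = 1.118 × 10⁻⁵ × 12 × (22330)² = 1.118 × 10⁻⁵ × 12 × 498,628,900 ≈ 66,896.1 × g
Target RCF = 66,896.1 + 44,700 = 111,596.1 × g
N² = 111,596.1 / (13.416 × 10⁻⁵) = 831,813,506
N ≈ √831,813,506 ≈ 28,841.2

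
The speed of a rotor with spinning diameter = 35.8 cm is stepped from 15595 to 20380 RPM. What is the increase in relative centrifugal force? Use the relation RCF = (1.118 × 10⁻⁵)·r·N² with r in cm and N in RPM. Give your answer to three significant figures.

34400 × g

r = 35.8 / 2 = 17.9 cm
RCF₁ = 1.118 × 10⁻⁵ × 17.9 × (15595)² = 1.118 × 10⁻⁵ × 17.9 × 243,204,025 ≈ 48,670.5 × g
RCF₂ = 1.118 × 10⁻⁵ × 17.9 × (20380)² = 1.118 × 10⁻⁵ × 17.9 × 415,344,400 ≈ 83,119.6 × g
Increase = 83,119.6 − 48,670.5 = 34,449.1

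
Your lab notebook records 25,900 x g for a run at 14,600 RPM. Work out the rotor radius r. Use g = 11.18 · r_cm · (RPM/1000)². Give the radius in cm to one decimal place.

25900 = 11.18 × r × (14.6)²
r = 25900 / (11.18 × 213.16) = 25900 / 2383.129 ≈ 10.868 cm

10.9 cm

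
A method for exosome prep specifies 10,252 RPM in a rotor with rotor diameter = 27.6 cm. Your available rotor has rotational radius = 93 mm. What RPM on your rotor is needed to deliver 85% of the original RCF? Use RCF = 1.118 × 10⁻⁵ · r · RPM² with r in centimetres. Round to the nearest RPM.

Original rotor: r = 27.6 / 2 = 13.8 cm
RCF_original = 1.118 × 10⁻⁵ × 13.8 × (10252)² = 1.118 × 10⁻⁵ × 13.8 × 105,103,504 ≈ 16,215.8 × g
Target RCF = 0.85 × 16,215.8 ≈ 13,783.4 × g
Your rotor: r = 93 mm = 9.3 cm
13,783.4 = 1.118 × 10⁻⁵ × 9.3 × N²
N² = 13,783.4 / (10.3974 × 10⁻⁵) = 132,565,834
N ≈ √132,565,834 ≈ 11,513.7

≈ 11514 RPM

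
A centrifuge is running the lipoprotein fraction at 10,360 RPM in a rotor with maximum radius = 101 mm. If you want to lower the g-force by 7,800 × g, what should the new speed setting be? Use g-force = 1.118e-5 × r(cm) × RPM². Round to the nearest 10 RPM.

r = 101 mm = 10.1 cm
Current RCF = 1.118 × 10⁻⁵ × 10.1 × (10360)² = 1.118 × 10⁻⁵ × 10.1 × 107,329,600 ≈ 12,119.4 × g
Target RCF = 12,119.4 − 7,800 = 4,319.4 × g
N² = 4,319.4 / (11.2918 × 10⁻⁵) = 38,252,537
N ≈ √38,252,537 ≈ 6,184.9

N₂ ≈ 6180 RPM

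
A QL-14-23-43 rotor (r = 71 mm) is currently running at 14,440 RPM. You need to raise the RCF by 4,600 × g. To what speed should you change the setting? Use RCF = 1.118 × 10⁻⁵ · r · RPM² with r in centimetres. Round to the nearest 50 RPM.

16300 RPM

r = 71 mm = 7.1 cm
Current RCF = 1.118 × 10⁻⁵ × 7.1 × (14440)² = 1.118 × 10⁻⁵ × 7.1 × 208,513,600 ≈ 16,551.4 × g
Target RCF = 16,551.4 + 4,600 = 21,151.4 × g
N² = 21,151.4 / (7.9378 × 10⁻⁵) = 266,464,260
N ≈ √266,464,260 ≈ 16,323.7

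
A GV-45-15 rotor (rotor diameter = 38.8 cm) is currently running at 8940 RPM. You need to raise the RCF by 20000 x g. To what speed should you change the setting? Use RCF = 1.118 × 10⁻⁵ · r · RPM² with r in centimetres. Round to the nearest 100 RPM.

r = 38.8 / 2 = 19.4 cm
Current RCF = 1.118 × 10⁻⁵ × 19.4 × (8940)² = 1.118 × 10⁻⁵ × 19.4 × 79,923,600 ≈ 17,334.8 × g
Target RCF = 17,334.8 + 20,000 = 37,334.8 × g
N² = 37,334.8 / (21.6892 × 10⁻⁵) = 172,135,441
N ≈ √172,135,441 ≈ 13,120.0

≈ 13100 RPM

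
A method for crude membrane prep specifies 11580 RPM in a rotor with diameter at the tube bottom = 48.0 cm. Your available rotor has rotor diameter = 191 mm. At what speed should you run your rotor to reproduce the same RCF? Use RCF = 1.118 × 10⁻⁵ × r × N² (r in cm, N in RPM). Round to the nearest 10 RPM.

≈ 18360 RPM

Original rotor: r = 48.0 / 2 = 24 cm
RCF_original = 1.118 × 10⁻⁵ × 24 × (11580)² = 1.118 × 10⁻⁵ × 24 × 134,096,400 ≈ 35,980.7 × g
Your rotor: r = 191 mm / 2 = 95.5 mm = 9.55 cm
35,980.7 = 1.118 × 10⁻⁵ × 9.55 × N²
N² = 35,980.7 / (10.6769 × 10⁻⁵) = 336,995,757
N ≈ √336,995,757 ≈ 18,357.4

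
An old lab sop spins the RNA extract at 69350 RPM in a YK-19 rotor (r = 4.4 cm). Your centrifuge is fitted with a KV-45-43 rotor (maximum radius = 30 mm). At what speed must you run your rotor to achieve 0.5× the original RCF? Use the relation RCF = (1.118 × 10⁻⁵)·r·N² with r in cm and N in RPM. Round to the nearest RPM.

59388 RPM

RCF_original = 1.118 × 10⁻⁵ × 4.4 × (69350)² = 1.118 × 10⁻⁵ × 4.4 × 4,809,422,500 ≈ 236,585.1 × g
Target RCF = 0.5 × 236,585.1 ≈ 118,292.6 × g
Your rotor: r = 30 mm = 3.0 cm
118,292.6 = 1.118 × 10⁻⁵ × 3 × N²
N² = 118,292.6 / (3.354 × 10⁻⁵) = 3,526,911,151
N ≈ √3,526,911,151 ≈ 59,387.8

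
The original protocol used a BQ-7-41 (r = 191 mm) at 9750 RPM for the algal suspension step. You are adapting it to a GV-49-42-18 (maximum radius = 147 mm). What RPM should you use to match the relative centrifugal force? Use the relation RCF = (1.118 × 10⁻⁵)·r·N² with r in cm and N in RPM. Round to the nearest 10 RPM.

Original rotor: r = 191 mm = 19.1 cm
RCF_original = 1.118 × 10⁻⁵ × 19.1 × (9750)² = 1.118 × 10⁻⁵ × 19.1 × 95,062,500 ≈ 20,299.5 × g
Your rotor: r = 147 mm = 14.7 cm
20,299.5 = 1.118 × 10⁻⁵ × 14.7 × N²
N² = 20,299.5 / (16.4346 × 10⁻⁵) = 123,516,849
N ≈ √123,516,849 ≈ 11,113.8

11110 RPM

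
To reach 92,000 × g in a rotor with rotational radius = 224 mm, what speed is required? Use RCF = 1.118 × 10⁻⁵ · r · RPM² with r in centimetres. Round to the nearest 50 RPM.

N ≈ 19150 RPM

r = 224 mm = 22.4 cm
92,000 = 1.118 × 10⁻⁵ × 22.4 × N²
N² = 92,000 / (25.0432 × 10⁻⁵) = 367,365,193
N ≈ √367,365,193 ≈ 19,166.8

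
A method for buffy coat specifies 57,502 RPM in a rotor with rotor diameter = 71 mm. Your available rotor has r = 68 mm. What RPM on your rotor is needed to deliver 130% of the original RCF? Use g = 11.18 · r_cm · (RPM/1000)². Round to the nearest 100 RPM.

47400 RPM

Original rotor: r = 71 mm / 2 = 35.5 mm = 3.55 cm
RCF_original = 11.18 × 3.55 × (57.502)² = 11.18 × 3.55 × 3,306.480004 ≈ 131,230.9 × g
Target RCF = 1.3 × 131,230.9 ≈ 170,600.2 × g
Your rotor: r = 68 mm = 6.8 cm
170,600.2 = 11.18 × 6.8 × (N/1000)²
(N/1000)² = 170,600.2 / 76.024 = 2244.031
N = 1000 × √2244.031 ≈ 47,371.2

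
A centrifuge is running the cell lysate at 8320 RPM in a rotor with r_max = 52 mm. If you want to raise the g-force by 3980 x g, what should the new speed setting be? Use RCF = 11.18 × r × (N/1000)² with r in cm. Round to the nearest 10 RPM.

r = 52 mm = 5.2 cm
Current RCF = 11.18 × 5.2 × (8.32)² = 11.18 × 5.2 × 69.2224 ≈ 4,024.3 × g
Target RCF = 4,024.3 + 3,980 = 8,004.3 × g
(N/1000)² = 8,004.3 / 58.136 = 137.6823
N = 1000 × √137.6823 ≈ 11,733.8

11730 RPM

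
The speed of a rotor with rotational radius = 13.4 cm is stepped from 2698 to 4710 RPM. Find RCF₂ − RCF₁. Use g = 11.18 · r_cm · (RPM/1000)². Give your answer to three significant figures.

RCF₁ = 11.18 × 13.4 × (2.698)² = 11.18 × 13.4 × 7.279204 ≈ 1,090.5 × g
RCF₂ = 11.18 × 13.4 × (4.71)² = 11.18 × 13.4 × 22.1841 ≈ 3,323.4 × g
Increase = 3,323.4 − 1,090.5 = 2,232.9

2230 × g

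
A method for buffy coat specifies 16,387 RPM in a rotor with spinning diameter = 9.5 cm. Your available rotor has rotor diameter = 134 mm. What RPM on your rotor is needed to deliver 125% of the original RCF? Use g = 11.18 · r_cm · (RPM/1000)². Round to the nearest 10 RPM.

Original rotor: r = 9.5 / 2 = 4.75 cm
RCF_original = 11.18 × 4.75 × (16.387)² = 11.18 × 4.75 × 268.533769 ≈ 14,260.5 × g
Target RCF = 1.25 × 14,260.5 ≈ 17,825.6 × g
Your rotor: r = 134 mm / 2 = 67 mm = 6.7 cm
17,825.6 = 11.18 × 6.7 × (N/1000)²
(N/1000)² = 17,825.6 / 74.906 = 237.9729
N = 1000 × √237.9729 ≈ 15,426.4

≈ 15430 RPM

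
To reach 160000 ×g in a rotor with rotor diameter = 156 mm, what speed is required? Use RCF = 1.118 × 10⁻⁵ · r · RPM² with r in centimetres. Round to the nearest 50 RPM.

r = 156 mm / 2 = 78 mm = 7.8 cm
160,000 = 1.118 × 10⁻⁵ × 7.8 × N²
N² = 160,000 / (8.7204 × 10⁻⁵) = 1,834,778,221
N ≈ √1,834,778,221 ≈ 42,834.3

42850 RPM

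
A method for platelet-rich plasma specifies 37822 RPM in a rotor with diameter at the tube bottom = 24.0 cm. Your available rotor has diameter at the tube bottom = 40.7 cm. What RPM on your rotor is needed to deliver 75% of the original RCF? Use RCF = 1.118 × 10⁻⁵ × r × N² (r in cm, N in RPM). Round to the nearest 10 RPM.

25150 RPM

Original rotor: r = 24.0 / 2 = 12 cm
RCF = 1.118 × 10⁻⁵ × r × N²
RCF_original = 1.118 × 10⁻⁵ × 12 × (37822)² = 1.118 × 10⁻⁵ × 12 × 1,430,503,684 ≈ 191,916.4 × g
Target RCF = 0.75 × 191,916.4 ≈ 143,937.3 × g
Your rotor: r = 40.7 / 2 = 20.35 cm
143,937.3 = 1.118 × 10⁻⁵ × 20.35 × N²
N² = 143,937.3 / (22.7513 × 10⁻⁵) = 632,655,277
N ≈ √632,655,277 ≈ 25,152.6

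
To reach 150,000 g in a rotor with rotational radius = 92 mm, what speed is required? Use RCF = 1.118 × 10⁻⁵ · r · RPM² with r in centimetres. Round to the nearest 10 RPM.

38190 RPM

r = 92 mm = 9.2 cm
150,000 = 1.118 × 10⁻⁵ × 9.2 × N²
N² = 150,000 / (10.2856 × 10⁻⁵) = 1,458,349,537
N ≈ √1,458,349,537 ≈ 38,188.3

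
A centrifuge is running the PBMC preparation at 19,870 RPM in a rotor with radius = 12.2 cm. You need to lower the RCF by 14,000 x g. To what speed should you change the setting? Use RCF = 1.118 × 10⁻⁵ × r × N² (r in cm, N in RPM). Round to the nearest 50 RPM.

Current RCF = 1.118 × 10⁻⁵ × 12.2 × (19870)² = 1.118 × 10⁻⁵ × 12.2 × 394,816,900 ≈ 53,851.4 × g
Target RCF = 53,851.4 − 14,000 = 39,851.4 × g
N² = 39,851.4 / (13.6396 × 10⁻⁵) = 292,174,257
N ≈ √292,174,257 ≈ 17,093.1

N₂ ≈ 17100 RPM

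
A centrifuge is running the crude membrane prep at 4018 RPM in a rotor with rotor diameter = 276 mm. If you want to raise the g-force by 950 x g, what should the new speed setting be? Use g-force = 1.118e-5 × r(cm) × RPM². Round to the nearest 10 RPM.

≈ 4720 RPM

r = 276 mm / 2 = 138 mm = 13.8 cm
Current RCF = 1.118 × 10⁻⁵ × 13.8 × (4018)² = 1.118 × 10⁻⁵ × 13.8 × 16,144,324 ≈ 2,490.8 × g
Target RCF = 2,490.8 + 950 = 3,440.8 × g
N² = 3,440.8 / (15.4284 × 10⁻⁵) = 22,301,729
N ≈ √22,301,729 ≈ 4,722.5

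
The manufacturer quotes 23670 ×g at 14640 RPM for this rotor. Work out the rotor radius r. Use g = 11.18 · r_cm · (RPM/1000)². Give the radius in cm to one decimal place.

RCF = 11.18 × r × (N/1000)²
23670 = 11.18 × r × (14.64)²
r = 23670 / (11.18 × 214.3296) = 23670 / 2396.205 ≈ 9.878 cm

r ≈ 9.9 cm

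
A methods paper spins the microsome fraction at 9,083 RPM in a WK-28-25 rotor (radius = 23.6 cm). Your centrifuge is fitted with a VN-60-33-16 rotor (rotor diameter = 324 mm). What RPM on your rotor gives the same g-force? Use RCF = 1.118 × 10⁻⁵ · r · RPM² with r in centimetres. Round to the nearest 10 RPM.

≈ 10960 RPM

RCF_original = 1.118 × 10⁻⁵ × 23.6 × (9083)² = 1.118 × 10⁻⁵ × 23.6 × 82,500,889 ≈ 21,767.7 × g
Your rotor: r = 324 mm / 2 = 162 mm = 16.2 cm
21,767.7 = 1.118 × 10⁻⁵ × 16.2 × N²
N² = 21,767.7 / (18.1116 × 10⁻⁵) = 120,186,510
N ≈ √120,186,510 ≈ 10,963.0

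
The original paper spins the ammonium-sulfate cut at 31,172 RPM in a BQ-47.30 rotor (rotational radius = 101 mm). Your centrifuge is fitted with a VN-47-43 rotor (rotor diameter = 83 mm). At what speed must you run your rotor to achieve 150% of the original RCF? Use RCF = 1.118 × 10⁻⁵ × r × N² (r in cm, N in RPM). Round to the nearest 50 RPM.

59550 RPM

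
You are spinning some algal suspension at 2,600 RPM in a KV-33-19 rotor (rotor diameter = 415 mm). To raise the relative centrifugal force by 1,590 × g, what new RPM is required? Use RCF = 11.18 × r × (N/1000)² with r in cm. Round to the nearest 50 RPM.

r = 415 mm / 2 = 207.5 mm = 20.75 cm
Current RCF = 11.18 × 20.75 × (2.6)² = 11.18 × 20.75 × 6.76 ≈ 1,568.2 × g
Target RCF = 1,568.2 + 1,590 = 3,158.2 × g
(N/1000)² = 3,158.2 / 231.985 = 13.61381
N = 1000 × √13.61381 ≈ 3,689.7

≈ 3700 RPM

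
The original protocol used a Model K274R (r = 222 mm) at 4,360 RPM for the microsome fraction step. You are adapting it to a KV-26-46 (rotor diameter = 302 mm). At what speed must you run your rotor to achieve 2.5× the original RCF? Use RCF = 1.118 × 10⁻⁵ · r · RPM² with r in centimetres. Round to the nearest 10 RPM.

≈ 8360 RPM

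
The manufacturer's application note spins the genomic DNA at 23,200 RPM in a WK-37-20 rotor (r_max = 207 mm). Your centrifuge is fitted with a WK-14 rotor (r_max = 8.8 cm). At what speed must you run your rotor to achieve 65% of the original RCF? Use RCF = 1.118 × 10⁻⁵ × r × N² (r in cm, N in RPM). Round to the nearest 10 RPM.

28690 RPM

Original rotor: r = 207 mm = 20.7 cm
RCF_original = 1.118 × 10⁻⁵ × 20.7 × (23200)² = 1.118 × 10⁻⁵ × 20.7 × 538,240,000 ≈ 124,562.7 × g
Target RCF = 0.65 × 124,562.7 ≈ 80,965.8 × g
80,965.8 = 1.118 × 10⁻⁵ × 8.8 × N²
N² = 80,965.8 / (9.8384 × 10⁻⁵) = 822,956,985
N ≈ √822,956,985 ≈ 28,687.2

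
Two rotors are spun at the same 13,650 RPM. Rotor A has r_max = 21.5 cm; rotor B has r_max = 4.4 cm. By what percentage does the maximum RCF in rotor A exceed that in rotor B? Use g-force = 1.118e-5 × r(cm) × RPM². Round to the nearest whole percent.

389%

At equal RPM, RCF scales linearly with r: ratio = 21.5 / 4.4 = 4.8864.
So rotor A delivers 388.6% more g-force.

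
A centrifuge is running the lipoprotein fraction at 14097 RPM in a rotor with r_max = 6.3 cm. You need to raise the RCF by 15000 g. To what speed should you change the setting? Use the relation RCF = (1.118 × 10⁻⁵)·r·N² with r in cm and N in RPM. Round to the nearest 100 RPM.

≈ 20300 RPM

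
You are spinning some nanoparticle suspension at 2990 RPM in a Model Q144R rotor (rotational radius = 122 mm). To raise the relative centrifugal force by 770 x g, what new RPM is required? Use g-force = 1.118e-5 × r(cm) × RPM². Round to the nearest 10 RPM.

N₂ ≈ 3820 RPM

r = 122 mm = 12.2 cm
Current RCF = 1.118 × 10⁻⁵ × 12.2 × (2990)² = 1.118 × 10⁻⁵ × 12.2 × 8,940,100 ≈ 1,219.4 × g
Target RCF = 1,219.4 + 770 = 1,989.4 × g
N² = 1,989.4 / (13.6396 × 10⁻⁵) = 14,585,472
N ≈ √14,585,472 ≈ 3,819.1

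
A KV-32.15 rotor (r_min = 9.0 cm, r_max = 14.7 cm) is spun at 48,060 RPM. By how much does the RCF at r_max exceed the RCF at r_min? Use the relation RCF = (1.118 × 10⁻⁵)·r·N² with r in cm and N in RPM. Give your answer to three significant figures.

147000 g

ΔRCF = 1.118 × 10⁻⁵ × (r_max − r_min) × N² = 1.118 × 10⁻⁵ × 5.7 × 2,309,763,600 ≈ 147,192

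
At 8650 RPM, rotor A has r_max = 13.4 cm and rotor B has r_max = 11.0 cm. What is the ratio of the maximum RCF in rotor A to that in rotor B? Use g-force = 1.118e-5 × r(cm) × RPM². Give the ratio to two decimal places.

1.22

At fixed N, RCF ∝ r, so RCF_A/RCF_B = r_A/r_B = 13.4 / 11.0 = 1.2182.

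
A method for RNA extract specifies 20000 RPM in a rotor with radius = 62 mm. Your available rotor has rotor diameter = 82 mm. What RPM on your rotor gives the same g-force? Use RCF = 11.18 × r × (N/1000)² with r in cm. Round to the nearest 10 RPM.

Original rotor: r = 62 mm = 6.2 cm
RCF_original = 11.18 × 6.2 × (20)² = 11.18 × 6.2 × 400 ≈ 27,726.4 × g
Your rotor: r = 82 mm / 2 = 41 mm = 4.1 cm
27,726.4 = 11.18 × 4.1 × (N/1000)²
(N/1000)² = 27,726.4 / 45.838 = 604.878
N = 1000 × √604.878 ≈ 24,594.3

24590 RPM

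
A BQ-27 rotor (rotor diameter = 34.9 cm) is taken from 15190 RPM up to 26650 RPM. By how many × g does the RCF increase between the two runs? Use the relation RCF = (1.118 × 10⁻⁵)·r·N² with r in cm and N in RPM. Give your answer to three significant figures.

≈ 93500 × g

r = 34.9 / 2 = 17.45 cm
RCF₁ = 1.118 × 10⁻⁵ × 17.45 × (15190)² = 1.118 × 10⁻⁵ × 17.45 × 230,736,100 ≈ 45,014.5 × g
RCF₂ = 1.118 × 10⁻⁵ × 17.45 × (26650)² = 1.118 × 10⁻⁵ × 17.45 × 710,222,500 ≈ 138,558 × g
Increase = 138,558 − 45,014.5 = 93,543.5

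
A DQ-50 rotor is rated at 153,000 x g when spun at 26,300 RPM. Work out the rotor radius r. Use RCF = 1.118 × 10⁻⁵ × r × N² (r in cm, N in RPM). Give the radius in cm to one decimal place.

r ≈ 19.8 cm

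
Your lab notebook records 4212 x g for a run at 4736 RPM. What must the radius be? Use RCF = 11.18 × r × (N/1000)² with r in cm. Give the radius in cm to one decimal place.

RCF = 11.18 × r × (N/1000)²
4212 = 11.18 × r × (4.736)²
r = 4212 / (11.18 × 22.429696) = 4212 / 250.764 ≈ 16.797 cm

r ≈ 16.8 cm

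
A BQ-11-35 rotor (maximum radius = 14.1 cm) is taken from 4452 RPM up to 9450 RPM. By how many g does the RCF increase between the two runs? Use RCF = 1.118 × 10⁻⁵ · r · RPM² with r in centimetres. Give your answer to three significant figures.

RCF₁ = 1.118 × 10⁻⁵ × 14.1 × (4452)² = 1.118 × 10⁻⁵ × 14.1 × 19,820,304 ≈ 3,124.4 × g
RCF₂ = 1.118 × 10⁻⁵ × 14.1 × (9450)² = 1.118 × 10⁻⁵ × 14.1 × 89,302,500 ≈ 14,077.5 × g
Increase = 14,077.5 − 3,124.4 = 10,953.1

11000 g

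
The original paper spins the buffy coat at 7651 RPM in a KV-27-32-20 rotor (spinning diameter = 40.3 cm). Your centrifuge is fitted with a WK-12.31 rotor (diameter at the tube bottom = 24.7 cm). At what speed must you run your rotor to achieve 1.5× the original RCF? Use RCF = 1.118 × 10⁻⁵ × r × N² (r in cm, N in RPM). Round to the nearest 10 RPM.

11970 RPM

Original rotor: r = 40.3 / 2 = 20.15 cm
RCF_original = 1.118 × 10⁻⁵ × 20.15 × (7651)² = 1.118 × 10⁻⁵ × 20.15 × 58,537,801 ≈ 13,187.2 × g
Target RCF = 1.5 × 13,187.2 ≈ 19,780.8 × g
Your rotor: r = 24.7 / 2 = 12.35 cm
19,780.8 = 1.118 × 10⁻⁵ × 12.35 × N²
N² = 19,780.8 / (13.8073 × 10⁻⁵) = 143,263,346
N ≈ √143,263,346 ≈ 11,969.3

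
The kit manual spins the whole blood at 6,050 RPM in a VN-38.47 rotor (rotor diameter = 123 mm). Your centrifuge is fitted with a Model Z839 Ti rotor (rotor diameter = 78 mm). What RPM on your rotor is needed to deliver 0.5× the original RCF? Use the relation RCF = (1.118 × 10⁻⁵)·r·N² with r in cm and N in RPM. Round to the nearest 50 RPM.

5350 RPM

Original rotor: r = 123 mm / 2 = 61.5 mm = 6.15 cm
RCF_original = 1.118 × 10⁻⁵ × 6.15 × (6050)² = 1.118 × 10⁻⁵ × 6.15 × 36,602,500 ≈ 2,516.7 × g
Target RCF = 0.5 × 2,516.7 ≈ 1,258.3 × g
Your rotor: r = 78 mm / 2 = 39 mm = 3.9 cm
1,258.3 = 1.118 × 10⁻⁵ × 3.9 × N²
N² = 1,258.3 / (4.3602 × 10⁻⁵) = 28,858,768
N ≈ √28,858,768 ≈ 5,372.0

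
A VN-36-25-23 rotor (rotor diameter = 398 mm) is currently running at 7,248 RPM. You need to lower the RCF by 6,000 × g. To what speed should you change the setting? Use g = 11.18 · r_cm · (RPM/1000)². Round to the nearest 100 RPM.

≈ 5100 RPM

r = 398 mm / 2 = 199 mm = 19.9 cm
Current RCF = 11.18 × 19.9 × (7.248)² = 11.18 × 19.9 × 52.533504 ≈ 11,687.8 × g
Target RCF = 11,687.8 − 6,000 = 5,687.8 × g
(N/1000)² = 5,687.8 / 222.482 = 25.56521
N = 1000 × √25.56521 ≈ 5,056.2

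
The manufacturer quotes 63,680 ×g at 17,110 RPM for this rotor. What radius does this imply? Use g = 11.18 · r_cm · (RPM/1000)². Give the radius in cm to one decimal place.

≈ 19.5 cm

63680 = 11.18 × r × (17.11)²
r = 63680 / (11.18 × 292.7521) = 63680 / 3272.968 ≈ 19.456 cm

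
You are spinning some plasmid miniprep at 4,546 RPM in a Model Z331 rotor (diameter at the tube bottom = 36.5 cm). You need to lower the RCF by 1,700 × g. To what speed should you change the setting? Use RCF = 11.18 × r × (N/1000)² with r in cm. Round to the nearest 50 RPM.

N₂ ≈ 3500 RPM

r = 36.5 / 2 = 18.25 cm
Current RCF = 11.18 × 18.25 × (4.546)² = 11.18 × 18.25 × 20.666116 ≈ 4,216.6 × g
Target RCF = 4,216.6 − 1,700 = 2,516.6 × g
(N/1000)² = 2,516.6 / 204.035 = 12.33416
N = 1000 × √12.33416 ≈ 3,512.0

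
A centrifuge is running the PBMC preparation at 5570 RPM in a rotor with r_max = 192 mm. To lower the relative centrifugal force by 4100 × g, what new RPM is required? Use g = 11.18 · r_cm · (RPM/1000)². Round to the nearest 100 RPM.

3500 RPM

r = 192 mm = 19.2 cm
Current RCF = 11.18 × 19.2 × (5.57)² = 11.18 × 19.2 × 31.0249 ≈ 6,659.7 × g
Target RCF = 6,659.7 − 4,100 = 2,559.7 × g
(N/1000)² = 2,559.7 / 214.656 = 11.92466
N = 1000 × √11.92466 ≈ 3,453.2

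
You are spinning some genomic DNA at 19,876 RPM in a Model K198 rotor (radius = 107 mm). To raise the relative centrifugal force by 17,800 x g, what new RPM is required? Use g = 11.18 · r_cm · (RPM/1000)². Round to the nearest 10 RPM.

r = 107 mm = 10.7 cm
Current RCF = 11.18 × 10.7 × (19.876)² = 11.18 × 10.7 × 395.055376 ≈ 47,258.9 × g
Target RCF = 47,258.9 + 17,800 = 65,058.9 × g
(N/1000)² = 65,058.9 / 119.626 = 543.8525
N = 1000 × √543.8525 ≈ 23,320.6

N₂ ≈ 23320 RPM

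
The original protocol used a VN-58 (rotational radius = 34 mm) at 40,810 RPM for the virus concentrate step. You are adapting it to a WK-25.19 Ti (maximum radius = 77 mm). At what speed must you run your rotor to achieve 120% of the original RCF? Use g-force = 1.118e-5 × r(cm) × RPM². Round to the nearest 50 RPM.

≈ 29700 RPM

Original rotor: r = 34 mm = 3.4 cm
RCF = 1.118 × 10⁻⁵ × r × N²
RCF_original = 1.118 × 10⁻⁵ × 3.4 × (40810)² = 1.118 × 10⁻⁵ × 3.4 × 1,665,456,100 ≈ 63,307.3 × g
Target RCF = 1.2 × 63,307.3 ≈ 75,968.8 × g
Your rotor: r = 77 mm = 7.7 cm
75,968.8 = 1.118 × 10⁻⁵ × 7.7 × N²
N² = 75,968.8 / (8.6086 × 10⁻⁵) = 882,475,664
N ≈ √882,475,664 ≈ 29,706.5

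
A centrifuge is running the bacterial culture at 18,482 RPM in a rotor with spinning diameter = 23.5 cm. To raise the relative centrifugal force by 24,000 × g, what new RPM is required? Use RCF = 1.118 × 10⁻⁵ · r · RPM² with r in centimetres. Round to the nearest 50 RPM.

r = 23.5 / 2 = 11.75 cm
Current RCF = 1.118 × 10⁻⁵ × 11.75 × (18482)² = 1.118 × 10⁻⁵ × 11.75 × 341,584,324 ≈ 44,872.2 × g
Target RCF = 44,872.2 + 24,000 = 68,872.2 × g
N² = 68,872.2 / (13.1365 × 10⁻⁵) = 524,281,201
N ≈ √524,281,201 ≈ 22,897.2

22900 RPM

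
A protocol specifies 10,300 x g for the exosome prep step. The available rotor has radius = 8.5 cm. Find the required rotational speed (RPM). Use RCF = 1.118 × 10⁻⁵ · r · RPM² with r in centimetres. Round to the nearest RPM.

RCF = 1.118 × 10⁻⁵ × r × N²
10,300 = 1.118 × 10⁻⁵ × 8.5 × N²
N² = 10,300 / (9.503 × 10⁻⁵) = 108,386,825
N ≈ √108,386,825 ≈ 10,410.9

N ≈ 10411 RPM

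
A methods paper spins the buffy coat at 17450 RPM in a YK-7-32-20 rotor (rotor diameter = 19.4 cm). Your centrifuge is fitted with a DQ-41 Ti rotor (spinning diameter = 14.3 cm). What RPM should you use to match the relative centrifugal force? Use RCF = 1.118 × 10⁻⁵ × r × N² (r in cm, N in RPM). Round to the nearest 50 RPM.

Original rotor: r = 19.4 / 2 = 9.7 cm
RCF_original = 1.118 × 10⁻⁵ × 9.7 × (17450)² = 1.118 × 10⁻⁵ × 9.7 × 304,502,500 ≈ 33,022.1 × g
Your rotor: r = 14.3 / 2 = 7.15 cm
33,022.1 = 1.118 × 10⁻⁵ × 7.15 × N²
N² = 33,022.1 / (7.9937 × 10⁻⁵) = 413,101,567
N ≈ √413,101,567 ≈ 20,324.9

≈ 20300 RPM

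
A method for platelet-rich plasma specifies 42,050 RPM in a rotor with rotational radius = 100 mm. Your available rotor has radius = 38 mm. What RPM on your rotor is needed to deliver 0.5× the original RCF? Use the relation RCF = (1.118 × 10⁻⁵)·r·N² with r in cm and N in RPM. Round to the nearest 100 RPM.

48200 RPM

Original rotor: r = 100 mm = 10.0 cm
RCF_original = 1.118 × 10⁻⁵ × 10 × (42050)² = 1.118 × 10⁻⁵ × 10 × 1,768,202,500 ≈ 197,685 × g
Target RCF = 0.5 × 197,685 ≈ 98,842.5 × g
Your rotor: r = 38 mm = 3.8 cm
98,842.5 = 1.118 × 10⁻⁵ × 3.8 × N²
N² = 98,842.5 / (4.2484 × 10⁻⁵) = 2,326,581,772
N ≈ √2,326,581,772 ≈ 48,234.7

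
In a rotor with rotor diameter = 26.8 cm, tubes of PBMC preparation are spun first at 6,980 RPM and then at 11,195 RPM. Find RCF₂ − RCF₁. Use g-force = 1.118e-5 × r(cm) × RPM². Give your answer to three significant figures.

11500 g

r = 26.8 / 2 = 13.4 cm
RCF₁ = 1.118 × 10⁻⁵ × 13.4 × (6980)² = 1.118 × 10⁻⁵ × 13.4 × 48,720,400 ≈ 7,298.9 × g
RCF₂ = 1.118 × 10⁻⁵ × 13.4 × (11195)² = 1.118 × 10⁻⁵ × 13.4 × 125,328,025 ≈ 18,775.6 × g
Increase = 18,775.6 − 7,298.9 = 11,476.7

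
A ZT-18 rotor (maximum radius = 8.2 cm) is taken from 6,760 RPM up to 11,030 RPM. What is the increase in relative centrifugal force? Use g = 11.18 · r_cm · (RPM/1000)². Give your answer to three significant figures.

6960 g

RCF₁ = 11.18 × 8.2 × (6.76)² = 11.18 × 8.2 × 45.6976 ≈ 4,189.4 × g
RCF₂ = 11.18 × 8.2 × (11.03)² = 11.18 × 8.2 × 121.6609 ≈ 11,153.4 × g
Increase = 11,153.4 − 4,189.4 = 6,964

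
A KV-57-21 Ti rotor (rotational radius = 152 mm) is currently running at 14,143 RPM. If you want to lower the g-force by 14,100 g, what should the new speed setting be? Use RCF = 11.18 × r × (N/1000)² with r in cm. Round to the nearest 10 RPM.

≈ 10820 RPM

r = 152 mm = 15.2 cm
Current RCF = 11.18 × 15.2 × (14.143)² = 11.18 × 15.2 × 200.024449 ≈ 33,991.4 × g
Target RCF = 33,991.4 − 14,100 = 19,891.4 × g
(N/1000)² = 19,891.4 / 169.936 = 117.0523
N = 1000 × √117.0523 ≈ 10,819.1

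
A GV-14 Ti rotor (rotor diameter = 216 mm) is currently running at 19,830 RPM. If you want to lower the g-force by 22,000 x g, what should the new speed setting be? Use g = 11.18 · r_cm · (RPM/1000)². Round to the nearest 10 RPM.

r = 216 mm / 2 = 108 mm = 10.8 cm
Current RCF = 11.18 × 10.8 × (19.83)² = 11.18 × 10.8 × 393.2289 ≈ 47,480 × g
Target RCF = 47,480 − 22,000 = 25,480 × g
(N/1000)² = 25,480 / 120.744 = 211.025
N = 1000 × √211.025 ≈ 14,526.7

N₂ ≈ 14530 RPM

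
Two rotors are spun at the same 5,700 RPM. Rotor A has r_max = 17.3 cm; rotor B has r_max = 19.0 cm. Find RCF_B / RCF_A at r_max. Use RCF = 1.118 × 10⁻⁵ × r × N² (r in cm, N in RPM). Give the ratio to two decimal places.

1.10

At fixed N, RCF ∝ r, so RCF_B/RCF_A = r_B/r_A = 19.0 / 17.3 = 1.0983.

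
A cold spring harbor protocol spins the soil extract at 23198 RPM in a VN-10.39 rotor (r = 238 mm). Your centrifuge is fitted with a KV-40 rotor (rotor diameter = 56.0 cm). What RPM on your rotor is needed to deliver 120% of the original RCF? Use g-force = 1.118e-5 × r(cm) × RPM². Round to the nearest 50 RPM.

Original rotor: r = 238 mm = 23.8 cm
RCF = 1.118 × 10⁻⁵ × r × N²
RCF_original = 1.118 × 10⁻⁵ × 23.8 × (23198)² = 1.118 × 10⁻⁵ × 23.8 × 538,147,204 ≈ 143,192.4 × g
Target RCF = 1.2 × 143,192.4 ≈ 171,830.9 × g
Your rotor: r = 56.0 / 2 = 28 cm
171,830.9 = 1.118 × 10⁻⁵ × 28 × N²
N² = 171,830.9 / (31.304 × 10⁻⁵) = 548,910,363
N ≈ √548,910,363 ≈ 23,428.8

23450 RPM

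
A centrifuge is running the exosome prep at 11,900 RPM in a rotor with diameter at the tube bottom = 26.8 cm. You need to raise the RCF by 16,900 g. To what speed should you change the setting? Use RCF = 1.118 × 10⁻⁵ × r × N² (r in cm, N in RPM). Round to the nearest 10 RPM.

r = 26.8 / 2 = 13.4 cm
Current RCF = 1.118 × 10⁻⁵ × 13.4 × (11900)² = 1.118 × 10⁻⁵ × 13.4 × 141,610,000 ≈ 21,214.9 × g
Target RCF = 21,214.9 + 16,900 = 38,114.9 × g
N² = 38,114.9 / (14.9812 × 10⁻⁵) = 254,418,204
N ≈ √254,418,204 ≈ 15,950.5

15950 RPM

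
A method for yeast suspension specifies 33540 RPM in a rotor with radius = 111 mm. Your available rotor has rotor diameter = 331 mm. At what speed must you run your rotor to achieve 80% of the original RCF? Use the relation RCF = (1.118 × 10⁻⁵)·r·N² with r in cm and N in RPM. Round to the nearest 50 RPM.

Original rotor: r = 111 mm = 11.1 cm
RCF_original = 1.118 × 10⁻⁵ × 11.1 × (33540)² = 1.118 × 10⁻⁵ × 11.1 × 1,124,931,600 ≈ 139,601.8 × g
Target RCF = 0.8 × 139,601.8 ≈ 111,681.4 × g
Your rotor: r = 331 mm / 2 = 165.5 mm = 16.55 cm
111,681.4 = 1.118 × 10⁻⁵ × 16.55 × N²
N² = 111,681.4 / (18.5029 × 10⁻⁵) = 603,588,627
N ≈ √603,588,627 ≈ 24,568.0

≈ 24550 RPM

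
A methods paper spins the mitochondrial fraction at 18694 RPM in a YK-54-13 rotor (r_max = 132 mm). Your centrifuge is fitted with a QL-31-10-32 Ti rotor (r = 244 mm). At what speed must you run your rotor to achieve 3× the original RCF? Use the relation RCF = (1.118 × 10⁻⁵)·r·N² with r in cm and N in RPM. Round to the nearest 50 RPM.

≈ 23800 RPM

Original rotor: r = 132 mm = 13.2 cm
RCF = 1.118 × 10⁻⁵ × r × N²
RCF_original = 1.118 × 10⁻⁵ × 13.2 × (18694)² = 1.118 × 10⁻⁵ × 13.2 × 349,465,636 ≈ 51,572.7 × g
Target RCF = 3 × 51,572.7 ≈ 154,718.1 × g
Your rotor: r = 244 mm = 24.4 cm
154,718.1 = 1.118 × 10⁻⁵ × 24.4 × N²
N² = 154,718.1 / (27.2792 × 10⁻⁵) = 567,165,093
N ≈ √567,165,093 ≈ 23,815.2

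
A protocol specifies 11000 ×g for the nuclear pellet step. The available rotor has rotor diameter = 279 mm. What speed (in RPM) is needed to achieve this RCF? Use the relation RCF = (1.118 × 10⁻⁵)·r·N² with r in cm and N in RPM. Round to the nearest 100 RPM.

r = 279 mm / 2 = 139.5 mm = 13.95 cm
RCF = 1.118 × 10⁻⁵ × r × N²
11,000 = 1.118 × 10⁻⁵ × 13.95 × N²
N² = 11,000 / (15.5961 × 10⁻⁵) = 70,530,453
N ≈ √70,530,453 ≈ 8,398.2

8400 RPM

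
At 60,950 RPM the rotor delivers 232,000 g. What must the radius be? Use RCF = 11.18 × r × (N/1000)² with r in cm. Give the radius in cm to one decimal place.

232000 = 11.18 × r × (60.95)²
r = 232000 / (11.18 × 3714.9025) = 232000 / 41532.61 ≈ 5.586 cm

≈ 5.6 cm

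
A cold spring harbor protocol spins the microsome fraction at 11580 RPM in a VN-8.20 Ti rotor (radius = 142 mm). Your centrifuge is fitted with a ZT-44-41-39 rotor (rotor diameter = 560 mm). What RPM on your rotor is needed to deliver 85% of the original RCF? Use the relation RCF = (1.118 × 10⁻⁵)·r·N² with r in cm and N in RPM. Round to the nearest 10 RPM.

≈ 7600 RPM

Original rotor: r = 142 mm = 14.2 cm
RCF_original = 1.118 × 10⁻⁵ × 14.2 × (11580)² = 1.118 × 10⁻⁵ × 14.2 × 134,096,400 ≈ 21,288.6 × g
Target RCF = 0.85 × 21,288.6 ≈ 18,095.3 × g
Your rotor: r = 560 mm / 2 = 280 mm = 28 cm
18,095.3 = 1.118 × 10⁻⁵ × 28 × N²
N² = 18,095.3 / (31.304 × 10⁻⁵) = 57,805,073
N ≈ √57,805,073 ≈ 7,603.0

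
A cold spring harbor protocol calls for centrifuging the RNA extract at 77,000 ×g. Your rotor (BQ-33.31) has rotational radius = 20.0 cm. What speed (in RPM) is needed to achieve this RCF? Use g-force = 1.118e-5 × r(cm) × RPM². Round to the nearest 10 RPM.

77,000 = 1.118 × 10⁻⁵ × 20 × N²
N² = 77,000 / (22.36 × 10⁻⁵) = 344,364,937
N ≈ √344,364,937 ≈ 18,557.1

18560 RPM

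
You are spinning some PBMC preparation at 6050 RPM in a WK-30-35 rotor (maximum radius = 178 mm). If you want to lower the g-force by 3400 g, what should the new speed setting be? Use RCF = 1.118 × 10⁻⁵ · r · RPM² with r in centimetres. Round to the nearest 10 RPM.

≈ 4420 RPM

r = 178 mm = 17.8 cm
Current RCF = 1.118 × 10⁻⁵ × 17.8 × (6050)² = 1.118 × 10⁻⁵ × 17.8 × 36,602,500 ≈ 7,284 × g
Target RCF = 7,284 − 3,400 = 3,884 × g
N² = 3,884 / (19.9004 × 10⁻⁵) = 19,517,196
N ≈ √19,517,196 ≈ 4,417.8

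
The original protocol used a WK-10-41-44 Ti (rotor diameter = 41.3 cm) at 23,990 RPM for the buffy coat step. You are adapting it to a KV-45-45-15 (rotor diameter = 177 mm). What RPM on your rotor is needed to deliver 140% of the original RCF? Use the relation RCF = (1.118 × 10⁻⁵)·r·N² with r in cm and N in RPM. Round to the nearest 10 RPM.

Original rotor: r = 41.3 / 2 = 20.65 cm
RCF = 1.118 × 10⁻⁵ × r × N²
RCF_original = 1.118 × 10⁻⁵ × 20.65 × (23990)² = 1.118 × 10⁻⁵ × 20.65 × 575,520,100 ≈ 132,868.6 × g
Target RCF = 1.4 × 132,868.6 ≈ 186,016 × g
Your rotor: r = 177 mm / 2 = 88.5 mm = 8.85 cm
186,016 = 1.118 × 10⁻⁵ × 8.85 × N²
N² = 186,016 / (9.8943 × 10⁻⁵) = 1,880,031,938
N ≈ √1,880,031,938 ≈ 43,359.3

43360 RPM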